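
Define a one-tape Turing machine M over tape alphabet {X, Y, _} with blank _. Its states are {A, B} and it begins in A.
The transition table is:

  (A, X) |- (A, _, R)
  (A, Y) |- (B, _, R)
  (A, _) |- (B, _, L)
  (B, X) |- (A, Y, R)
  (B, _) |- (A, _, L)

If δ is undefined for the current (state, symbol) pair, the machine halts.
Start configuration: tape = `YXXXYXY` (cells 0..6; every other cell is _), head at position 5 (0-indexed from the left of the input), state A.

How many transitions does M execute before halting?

10

A | YXXXY[X]Y_   read X → write _, move R, go to A
A | YXXXY_[Y]_   read Y → write _, move R, go to B
B | YXXXY__[_]   read _ → write _, move L, go to A
A | YXXXY_[_]_   read _ → write _, move L, go to B
B | YXXXY[_]__   read _ → write _, move L, go to A
A | YXXX[Y]___   read Y → write _, move R, go to B
B | YXXX_[_]__   read _ → write _, move L, go to A
A | YXXX[_]___   read _ → write _, move L, go to B
B | YXX[X]____   read X → write Y, move R, go to A
A | YXXY[_]___   read _ → write _, move L, go to B
B | YXX[Y]____
M halts after 10 transitions.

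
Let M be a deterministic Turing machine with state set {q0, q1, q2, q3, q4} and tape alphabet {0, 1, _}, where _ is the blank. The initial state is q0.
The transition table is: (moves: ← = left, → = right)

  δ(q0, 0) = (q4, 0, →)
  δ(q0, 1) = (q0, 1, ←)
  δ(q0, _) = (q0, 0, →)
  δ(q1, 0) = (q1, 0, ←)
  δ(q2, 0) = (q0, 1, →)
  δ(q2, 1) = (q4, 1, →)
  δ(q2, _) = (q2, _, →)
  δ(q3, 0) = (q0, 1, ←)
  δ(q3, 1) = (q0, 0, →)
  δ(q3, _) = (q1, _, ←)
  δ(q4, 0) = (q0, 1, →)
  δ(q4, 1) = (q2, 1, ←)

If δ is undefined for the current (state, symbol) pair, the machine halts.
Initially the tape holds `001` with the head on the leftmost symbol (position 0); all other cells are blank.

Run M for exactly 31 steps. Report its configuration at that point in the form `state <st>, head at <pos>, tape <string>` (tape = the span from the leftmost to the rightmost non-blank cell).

state=q0 head=0 tape=____[0]01   (q0,0)→(q4,0,→)
state=q4 head=1 tape=____0[0]1   (q4,0)→(q0,1,→)
state=q0 head=2 tape=____01[1]   (q0,1)→(q0,1,←)
state=q0 head=1 tape=____0[1]1   (q0,1)→(q0,1,←)
state=q0 head=0 tape=____[0]11   (q0,0)→(q4,0,→)
state=q4 head=1 tape=____0[1]1   (q4,1)→(q2,1,←)
state=q2 head=0 tape=____[0]11   (q2,0)→(q0,1,→)
state=q0 head=1 tape=____1[1]1   (q0,1)→(q0,1,←)
state=q0 head=0 tape=____[1]11   (q0,1)→(q0,1,←)
state=q0 head=-1 tape=___[_]111   (q0,_)→(q0,0,→)
state=q0 head=0 tape=___0[1]11   (q0,1)→(q0,1,←)
state=q0 head=-1 tape=___[0]111   (q0,0)→(q4,0,→)
state=q4 head=0 tape=___0[1]11   (q4,1)→(q2,1,←)
state=q2 head=-1 tape=___[0]111   (q2,0)→(q0,1,→)
state=q0 head=0 tape=___1[1]11   (q0,1)→(q0,1,←)
state=q0 head=-1 tape=___[1]111   (q0,1)→(q0,1,←)
state=q0 head=-2 tape=__[_]1111   (q0,_)→(q0,0,→)
state=q0 head=-1 tape=__0[1]111   (q0,1)→(q0,1,←)
state=q0 head=-2 tape=__[0]1111   (q0,0)→(q4,0,→)
state=q4 head=-1 tape=__0[1]111   (q4,1)→(q2,1,←)
state=q2 head=-2 tape=__[0]1111   (q2,0)→(q0,1,→)
state=q0 head=-1 tape=__1[1]111   (q0,1)→(q0,1,←)
state=q0 head=-2 tape=__[1]1111   (q0,1)→(q0,1,←)
state=q0 head=-3 tape=_[_]11111   (q0,_)→(q0,0,→)
state=q0 head=-2 tape=_0[1]1111   (q0,1)→(q0,1,←)
state=q0 head=-3 tape=_[0]11111   (q0,0)→(q4,0,→)
state=q4 head=-2 tape=_0[1]1111   (q4,1)→(q2,1,←)
state=q2 head=-3 tape=_[0]11111   (q2,0)→(q0,1,→)
state=q0 head=-2 tape=_1[1]1111   (q0,1)→(q0,1,←)
state=q0 head=-3 tape=_[1]11111   (q0,1)→(q0,1,←)
state=q0 head=-4 tape=[_]111111   (q0,_)→(q0,0,→)
state=q0 head=-3 tape=0[1]11111
After 31 steps: state q0, head at -3, tape 0111111.

state q0, head at -3, tape 0111111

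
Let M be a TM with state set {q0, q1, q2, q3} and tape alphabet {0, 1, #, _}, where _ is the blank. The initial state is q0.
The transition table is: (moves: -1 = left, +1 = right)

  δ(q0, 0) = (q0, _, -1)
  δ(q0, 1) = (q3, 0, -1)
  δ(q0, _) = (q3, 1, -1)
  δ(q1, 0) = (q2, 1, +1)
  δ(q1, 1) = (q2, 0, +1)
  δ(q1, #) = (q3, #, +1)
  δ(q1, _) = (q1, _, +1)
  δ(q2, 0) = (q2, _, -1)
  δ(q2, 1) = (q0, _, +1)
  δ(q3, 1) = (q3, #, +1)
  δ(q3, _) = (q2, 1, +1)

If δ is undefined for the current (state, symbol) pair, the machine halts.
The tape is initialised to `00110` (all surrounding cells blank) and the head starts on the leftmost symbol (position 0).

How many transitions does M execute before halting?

state=q0 head=0 tape=__[0]0110_   (q0,0)→(q0,_,-1)
state=q0 head=-1 tape=_[_]_0110_   (q0,_)→(q3,1,-1)
state=q3 head=-2 tape=[_]1_0110_   (q3,_)→(q2,1,+1)
state=q2 head=-1 tape=1[1]_0110_   (q2,1)→(q0,_,+1)
state=q0 head=0 tape=1_[_]0110_   (q0,_)→(q3,1,-1)
state=q3 head=-1 tape=1[_]10110_   (q3,_)→(q2,1,+1)
state=q2 head=0 tape=11[1]0110_   (q2,1)→(q0,_,+1)
state=q0 head=1 tape=11_[0]110_   (q0,0)→(q0,_,-1)
state=q0 head=0 tape=11[_]_110_   (q0,_)→(q3,1,-1)
state=q3 head=-1 tape=1[1]1_110_   (q3,1)→(q3,#,+1)
state=q3 head=0 tape=1#[1]_110_   (q3,1)→(q3,#,+1)
state=q3 head=1 tape=1##[_]110_   (q3,_)→(q2,1,+1)
state=q2 head=2 tape=1##1[1]10_   (q2,1)→(q0,_,+1)
state=q0 head=3 tape=1##1_[1]0_   (q0,1)→(q3,0,-1)
state=q3 head=2 tape=1##1[_]00_   (q3,_)→(q2,1,+1)
state=q2 head=3 tape=1##11[0]0_   (q2,0)→(q2,_,-1)
state=q2 head=2 tape=1##1[1]_0_   (q2,1)→(q0,_,+1)
state=q0 head=3 tape=1##1_[_]0_   (q0,_)→(q3,1,-1)
state=q3 head=2 tape=1##1[_]10_   (q3,_)→(q2,1,+1)
state=q2 head=3 tape=1##11[1]0_   (q2,1)→(q0,_,+1)
state=q0 head=4 tape=1##11_[0]_   (q0,0)→(q0,_,-1)
state=q0 head=3 tape=1##11[_]__   (q0,_)→(q3,1,-1)
state=q3 head=2 tape=1##1[1]1__   (q3,1)→(q3,#,+1)
state=q3 head=3 tape=1##1#[1]__   (q3,1)→(q3,#,+1)
state=q3 head=4 tape=1##1##[_]_   (q3,_)→(q2,1,+1)
state=q2 head=5 tape=1##1##1[_]
M halts after 25 transitions.

25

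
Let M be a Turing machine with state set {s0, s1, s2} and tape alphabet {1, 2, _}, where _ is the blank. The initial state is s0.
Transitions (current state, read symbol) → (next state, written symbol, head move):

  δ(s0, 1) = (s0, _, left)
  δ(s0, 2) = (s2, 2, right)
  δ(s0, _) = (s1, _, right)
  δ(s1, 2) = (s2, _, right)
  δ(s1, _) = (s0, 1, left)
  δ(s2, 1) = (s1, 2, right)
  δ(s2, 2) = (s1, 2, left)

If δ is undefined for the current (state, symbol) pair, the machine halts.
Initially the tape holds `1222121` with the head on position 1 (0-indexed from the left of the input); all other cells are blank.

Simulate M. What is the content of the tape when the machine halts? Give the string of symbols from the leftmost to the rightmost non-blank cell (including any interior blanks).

s0 | _1[2]22121   read 2 → write 2, move right, go to s2
s2 | _12[2]2121   read 2 → write 2, move left, go to s1
s1 | _1[2]22121   read 2 → write _, move right, go to s2
s2 | _1_[2]2121   read 2 → write 2, move left, go to s1
s1 | _1[_]22121   read _ → write 1, move left, go to s0
s0 | _[1]122121   read 1 → write _, move left, go to s0
s0 | [_]_122121   read _ → write _, move right, go to s1
s1 | _[_]122121   read _ → write 1, move left, go to s0
s0 | [_]1122121   read _ → write _, move right, go to s1
s1 | _[1]122121
The non-blank tape span at halt is 1122121.

1122121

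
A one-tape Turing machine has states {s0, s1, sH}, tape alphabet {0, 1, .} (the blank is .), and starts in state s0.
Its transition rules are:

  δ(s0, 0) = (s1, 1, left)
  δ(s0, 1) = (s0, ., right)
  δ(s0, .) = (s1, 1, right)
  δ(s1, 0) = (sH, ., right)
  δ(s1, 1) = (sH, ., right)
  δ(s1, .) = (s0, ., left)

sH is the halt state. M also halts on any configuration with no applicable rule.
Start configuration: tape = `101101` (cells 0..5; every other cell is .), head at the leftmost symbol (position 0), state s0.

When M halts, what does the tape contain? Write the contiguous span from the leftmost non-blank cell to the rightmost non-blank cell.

state=s0 head=0 tape=.[1]01101   (s0,1)→(s0,.,right)
state=s0 head=1 tape=..[0]1101   (s0,0)→(s1,1,left)
state=s1 head=0 tape=.[.]11101   (s1,.)→(s0,.,left)
state=s0 head=-1 tape=[.].11101   (s0,.)→(s1,1,right)
state=s1 head=0 tape=1[.]11101   (s1,.)→(s0,.,left)
state=s0 head=-1 tape=[1].11101   (s0,1)→(s0,.,right)
state=s0 head=0 tape=.[.]11101   (s0,.)→(s1,1,right)
state=s1 head=1 tape=.1[1]1101   (s1,1)→(sH,.,right)
state=sH head=2 tape=.1.[1]101
The non-blank tape span at halt is 1.1101.

1.1101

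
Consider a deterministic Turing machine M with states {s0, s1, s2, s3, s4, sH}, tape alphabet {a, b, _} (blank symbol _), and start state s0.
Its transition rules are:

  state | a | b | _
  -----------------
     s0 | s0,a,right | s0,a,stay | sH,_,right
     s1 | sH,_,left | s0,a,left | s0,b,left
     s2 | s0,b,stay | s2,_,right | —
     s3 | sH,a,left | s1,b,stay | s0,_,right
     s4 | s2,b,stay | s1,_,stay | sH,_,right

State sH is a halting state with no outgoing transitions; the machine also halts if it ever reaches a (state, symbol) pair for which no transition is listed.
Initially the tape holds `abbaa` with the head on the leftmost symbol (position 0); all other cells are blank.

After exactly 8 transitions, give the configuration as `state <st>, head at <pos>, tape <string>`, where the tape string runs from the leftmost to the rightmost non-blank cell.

s0 | [a]bbaa__   read a → write a, move right, go to s0
s0 | a[b]baa__   read b → write a, move stay, go to s0
s0 | a[a]baa__   read a → write a, move right, go to s0
s0 | aa[b]aa__   read b → write a, move stay, go to s0
s0 | aa[a]aa__   read a → write a, move right, go to s0
s0 | aaa[a]a__   read a → write a, move right, go to s0
s0 | aaaa[a]__   read a → write a, move right, go to s0
s0 | aaaaa[_]_   read _ → write _, move right, go to sH
sH | aaaaa_[_]
After 8 steps: state sH, head at 6, tape aaaaa.

state sH, head at 6, tape aaaaa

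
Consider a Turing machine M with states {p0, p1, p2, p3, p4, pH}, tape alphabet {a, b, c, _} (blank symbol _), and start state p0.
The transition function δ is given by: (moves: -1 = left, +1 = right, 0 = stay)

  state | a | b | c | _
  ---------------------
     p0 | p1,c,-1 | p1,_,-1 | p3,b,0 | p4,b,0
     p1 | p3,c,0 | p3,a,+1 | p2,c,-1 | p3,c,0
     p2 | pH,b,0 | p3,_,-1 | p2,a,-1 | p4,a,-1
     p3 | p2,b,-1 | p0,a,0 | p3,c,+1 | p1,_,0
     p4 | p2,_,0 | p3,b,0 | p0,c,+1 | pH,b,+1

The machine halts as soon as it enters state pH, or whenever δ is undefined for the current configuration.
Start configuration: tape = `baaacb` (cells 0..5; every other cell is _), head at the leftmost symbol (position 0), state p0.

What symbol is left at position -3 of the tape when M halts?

b

state=p0 head=0 tape=___[b]aaacb   (p0,b)→(p1,_,-1)
state=p1 head=-1 tape=__[_]_aaacb   (p1,_)→(p3,c,0)
state=p3 head=-1 tape=__[c]_aaacb   (p3,c)→(p3,c,+1)
state=p3 head=0 tape=__c[_]aaacb   (p3,_)→(p1,_,0)
state=p1 head=0 tape=__c[_]aaacb   (p1,_)→(p3,c,0)
state=p3 head=0 tape=__c[c]aaacb   (p3,c)→(p3,c,+1)
state=p3 head=1 tape=__cc[a]aacb   (p3,a)→(p2,b,-1)
state=p2 head=0 tape=__c[c]baacb   (p2,c)→(p2,a,-1)
state=p2 head=-1 tape=__[c]abaacb   (p2,c)→(p2,a,-1)
state=p2 head=-2 tape=_[_]aabaacb   (p2,_)→(p4,a,-1)
state=p4 head=-3 tape=[_]aaabaacb   (p4,_)→(pH,b,+1)
state=pH head=-2 tape=b[a]aabaacb
Cell -3 holds b when M halts.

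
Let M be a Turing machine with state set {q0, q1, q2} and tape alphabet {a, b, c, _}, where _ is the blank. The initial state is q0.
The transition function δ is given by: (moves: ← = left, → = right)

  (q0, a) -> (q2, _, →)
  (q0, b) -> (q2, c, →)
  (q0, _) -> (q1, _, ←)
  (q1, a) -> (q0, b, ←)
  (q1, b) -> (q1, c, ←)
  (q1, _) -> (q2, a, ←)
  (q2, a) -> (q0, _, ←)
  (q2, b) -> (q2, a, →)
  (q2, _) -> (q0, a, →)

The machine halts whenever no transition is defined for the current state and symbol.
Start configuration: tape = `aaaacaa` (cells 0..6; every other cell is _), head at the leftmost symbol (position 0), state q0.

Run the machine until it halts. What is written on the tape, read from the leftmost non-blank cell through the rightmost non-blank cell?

state=q0 head=0 tape=_____[a]aaacaa   (q0,a)→(q2,_,→)
state=q2 head=1 tape=______[a]aacaa   (q2,a)→(q0,_,←)
state=q0 head=0 tape=_____[_]_aacaa   (q0,_)→(q1,_,←)
state=q1 head=-1 tape=____[_]__aacaa   (q1,_)→(q2,a,←)
state=q2 head=-2 tape=___[_]a__aacaa   (q2,_)→(q0,a,→)
state=q0 head=-1 tape=___a[a]__aacaa   (q0,a)→(q2,_,→)
state=q2 head=0 tape=___a_[_]_aacaa   (q2,_)→(q0,a,→)
state=q0 head=1 tape=___a_a[_]aacaa   (q0,_)→(q1,_,←)
state=q1 head=0 tape=___a_[a]_aacaa   (q1,a)→(q0,b,←)
state=q0 head=-1 tape=___a[_]b_aacaa   (q0,_)→(q1,_,←)
state=q1 head=-2 tape=___[a]_b_aacaa   (q1,a)→(q0,b,←)
state=q0 head=-3 tape=__[_]b_b_aacaa   (q0,_)→(q1,_,←)
state=q1 head=-4 tape=_[_]_b_b_aacaa   (q1,_)→(q2,a,←)
state=q2 head=-5 tape=[_]a_b_b_aacaa   (q2,_)→(q0,a,→)
state=q0 head=-4 tape=a[a]_b_b_aacaa   (q0,a)→(q2,_,→)
state=q2 head=-3 tape=a_[_]b_b_aacaa   (q2,_)→(q0,a,→)
state=q0 head=-2 tape=a_a[b]_b_aacaa   (q0,b)→(q2,c,→)
state=q2 head=-1 tape=a_ac[_]b_aacaa   (q2,_)→(q0,a,→)
state=q0 head=0 tape=a_aca[b]_aacaa   (q0,b)→(q2,c,→)
state=q2 head=1 tape=a_acac[_]aacaa   (q2,_)→(q0,a,→)
state=q0 head=2 tape=a_acaca[a]acaa   (q0,a)→(q2,_,→)
state=q2 head=3 tape=a_acaca_[a]caa   (q2,a)→(q0,_,←)
state=q0 head=2 tape=a_acaca[_]_caa   (q0,_)→(q1,_,←)
state=q1 head=1 tape=a_acac[a]__caa   (q1,a)→(q0,b,←)
state=q0 head=0 tape=a_aca[c]b__caa
The non-blank tape span at halt is a_acacb__caa.

a_acacb__caa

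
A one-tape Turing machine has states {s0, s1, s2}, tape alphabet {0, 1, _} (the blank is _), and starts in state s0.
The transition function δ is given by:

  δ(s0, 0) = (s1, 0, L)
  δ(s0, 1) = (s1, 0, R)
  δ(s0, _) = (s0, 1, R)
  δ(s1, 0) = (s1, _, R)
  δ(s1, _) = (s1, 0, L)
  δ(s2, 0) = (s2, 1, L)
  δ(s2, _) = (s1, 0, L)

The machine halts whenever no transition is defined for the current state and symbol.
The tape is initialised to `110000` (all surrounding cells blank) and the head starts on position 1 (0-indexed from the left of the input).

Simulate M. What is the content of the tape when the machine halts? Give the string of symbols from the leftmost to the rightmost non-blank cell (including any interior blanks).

10000000

s0 | 1[1]0000__   read 1 → write 0, move R, go to s1
s1 | 10[0]000__   read 0 → write _, move R, go to s1
s1 | 10_[0]00__   read 0 → write _, move R, go to s1
s1 | 10__[0]0__   read 0 → write _, move R, go to s1
s1 | 10___[0]__   read 0 → write _, move R, go to s1
s1 | 10____[_]_   read _ → write 0, move L, go to s1
s1 | 10___[_]0_   read _ → write 0, move L, go to s1
s1 | 10__[_]00_   read _ → write 0, move L, go to s1
s1 | 10_[_]000_   read _ → write 0, move L, go to s1
s1 | 10[_]0000_   read _ → write 0, move L, go to s1
s1 | 1[0]00000_   read 0 → write _, move R, go to s1
s1 | 1_[0]0000_   read 0 → write _, move R, go to s1
s1 | 1__[0]000_   read 0 → write _, move R, go to s1
s1 | 1___[0]00_   read 0 → write _, move R, go to s1
s1 | 1____[0]0_   read 0 → write _, move R, go to s1
s1 | 1_____[0]_   read 0 → write _, move R, go to s1
s1 | 1______[_]   read _ → write 0, move L, go to s1
s1 | 1_____[_]0   read _ → write 0, move L, go to s1
s1 | 1____[_]00   read _ → write 0, move L, go to s1
s1 | 1___[_]000   read _ → write 0, move L, go to s1
s1 | 1__[_]0000   read _ → write 0, move L, go to s1
s1 | 1_[_]00000   read _ → write 0, move L, go to s1
s1 | 1[_]000000   read _ → write 0, move L, go to s1
s1 | [1]0000000
The non-blank tape span at halt is 10000000.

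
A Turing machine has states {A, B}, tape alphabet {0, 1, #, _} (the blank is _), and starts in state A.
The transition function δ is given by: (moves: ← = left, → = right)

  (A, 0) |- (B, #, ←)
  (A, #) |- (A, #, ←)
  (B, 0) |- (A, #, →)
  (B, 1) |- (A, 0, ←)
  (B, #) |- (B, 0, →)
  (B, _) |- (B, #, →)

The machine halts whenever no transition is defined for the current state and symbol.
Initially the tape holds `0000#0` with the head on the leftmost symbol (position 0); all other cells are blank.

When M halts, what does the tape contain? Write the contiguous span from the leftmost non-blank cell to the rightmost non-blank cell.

A | _[0]000#0_   read 0 → write #, move ←, go to B
B | [_]#000#0_   read _ → write #, move →, go to B
B | #[#]000#0_   read # → write 0, move →, go to B
B | #0[0]00#0_   read 0 → write #, move →, go to A
A | #0#[0]0#0_   read 0 → write #, move ←, go to B
B | #0[#]#0#0_   read # → write 0, move →, go to B
B | #00[#]0#0_   read # → write 0, move →, go to B
B | #000[0]#0_   read 0 → write #, move →, go to A
A | #000#[#]0_   read # → write #, move ←, go to A
A | #000[#]#0_   read # → write #, move ←, go to A
A | #00[0]##0_   read 0 → write #, move ←, go to B
B | #0[0]###0_   read 0 → write #, move →, go to A
A | #0#[#]##0_   read # → write #, move ←, go to A
A | #0[#]###0_   read # → write #, move ←, go to A
A | #[0]####0_   read 0 → write #, move ←, go to B
B | [#]#####0_   read # → write 0, move →, go to B
B | 0[#]####0_   read # → write 0, move →, go to B
B | 00[#]###0_   read # → write 0, move →, go to B
B | 000[#]##0_   read # → write 0, move →, go to B
B | 0000[#]#0_   read # → write 0, move →, go to B
B | 00000[#]0_   read # → write 0, move →, go to B
B | 000000[0]_   read 0 → write #, move →, go to A
A | 000000#[_]
The non-blank tape span at halt is 000000#.

000000#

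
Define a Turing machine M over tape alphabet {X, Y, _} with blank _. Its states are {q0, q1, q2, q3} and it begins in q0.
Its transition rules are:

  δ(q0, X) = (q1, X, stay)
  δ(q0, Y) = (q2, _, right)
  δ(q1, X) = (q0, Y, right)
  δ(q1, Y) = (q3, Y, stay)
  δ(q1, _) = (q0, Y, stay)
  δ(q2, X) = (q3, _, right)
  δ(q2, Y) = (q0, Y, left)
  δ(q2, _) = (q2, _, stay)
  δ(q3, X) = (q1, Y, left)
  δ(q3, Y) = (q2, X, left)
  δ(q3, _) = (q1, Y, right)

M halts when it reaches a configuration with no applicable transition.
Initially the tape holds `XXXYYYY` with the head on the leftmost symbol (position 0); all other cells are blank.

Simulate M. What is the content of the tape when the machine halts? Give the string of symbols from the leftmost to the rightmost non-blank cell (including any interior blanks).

q0 | [X]XXYYYY   read X → write X, move stay, go to q1
q1 | [X]XXYYYY   read X → write Y, move right, go to q0
q0 | Y[X]XYYYY   read X → write X, move stay, go to q1
q1 | Y[X]XYYYY   read X → write Y, move right, go to q0
q0 | YY[X]YYYY   read X → write X, move stay, go to q1
q1 | YY[X]YYYY   read X → write Y, move right, go to q0
q0 | YYY[Y]YYY   read Y → write _, move right, go to q2
q2 | YYY_[Y]YY   read Y → write Y, move left, go to q0
q0 | YYY[_]YYY
The non-blank tape span at halt is YYY_YYY.

YYY_YYY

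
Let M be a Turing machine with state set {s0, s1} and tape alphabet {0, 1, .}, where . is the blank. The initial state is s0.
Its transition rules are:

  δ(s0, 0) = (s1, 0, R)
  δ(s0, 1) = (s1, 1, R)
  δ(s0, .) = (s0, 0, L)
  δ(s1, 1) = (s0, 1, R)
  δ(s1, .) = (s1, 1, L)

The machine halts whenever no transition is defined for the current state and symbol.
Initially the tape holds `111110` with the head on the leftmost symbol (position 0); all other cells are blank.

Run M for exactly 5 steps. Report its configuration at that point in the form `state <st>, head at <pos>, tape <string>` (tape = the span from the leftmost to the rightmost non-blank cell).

s0 | [1]11110   read 1 → write 1, move R, go to s1
s1 | 1[1]1110   read 1 → write 1, move R, go to s0
s0 | 11[1]110   read 1 → write 1, move R, go to s1
s1 | 111[1]10   read 1 → write 1, move R, go to s0
s0 | 1111[1]0   read 1 → write 1, move R, go to s1
s1 | 11111[0]
After 5 steps: state s1, head at 5, tape 111110.

state s1, head at 5, tape 111110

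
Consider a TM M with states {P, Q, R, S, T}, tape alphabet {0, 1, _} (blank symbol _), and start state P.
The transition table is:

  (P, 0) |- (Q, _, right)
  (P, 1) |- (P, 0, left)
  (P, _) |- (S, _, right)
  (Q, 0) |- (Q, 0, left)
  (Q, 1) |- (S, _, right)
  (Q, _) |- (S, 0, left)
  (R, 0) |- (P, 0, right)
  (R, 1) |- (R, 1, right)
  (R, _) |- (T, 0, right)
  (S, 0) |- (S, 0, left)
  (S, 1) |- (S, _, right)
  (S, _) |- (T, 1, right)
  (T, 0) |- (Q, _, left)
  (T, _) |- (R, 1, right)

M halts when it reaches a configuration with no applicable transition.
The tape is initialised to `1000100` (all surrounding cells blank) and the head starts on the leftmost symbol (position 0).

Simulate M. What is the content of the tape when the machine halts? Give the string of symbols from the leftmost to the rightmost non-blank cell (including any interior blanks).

P | _[1]000100   read 1 → write 0, move left, go to P
P | [_]0000100   read _ → write _, move right, go to S
S | _[0]000100   read 0 → write 0, move left, go to S
S | [_]0000100   read _ → write 1, move right, go to T
T | 1[0]000100   read 0 → write _, move left, go to Q
Q | [1]_000100   read 1 → write _, move right, go to S
S | _[_]000100   read _ → write 1, move right, go to T
T | _1[0]00100   read 0 → write _, move left, go to Q
Q | _[1]_00100   read 1 → write _, move right, go to S
S | __[_]00100   read _ → write 1, move right, go to T
T | __1[0]0100   read 0 → write _, move left, go to Q
Q | __[1]_0100   read 1 → write _, move right, go to S
S | ___[_]0100   read _ → write 1, move right, go to T
T | ___1[0]100   read 0 → write _, move left, go to Q
Q | ___[1]_100   read 1 → write _, move right, go to S
S | ____[_]100   read _ → write 1, move right, go to T
T | ____1[1]00
The non-blank tape span at halt is 1100.

1100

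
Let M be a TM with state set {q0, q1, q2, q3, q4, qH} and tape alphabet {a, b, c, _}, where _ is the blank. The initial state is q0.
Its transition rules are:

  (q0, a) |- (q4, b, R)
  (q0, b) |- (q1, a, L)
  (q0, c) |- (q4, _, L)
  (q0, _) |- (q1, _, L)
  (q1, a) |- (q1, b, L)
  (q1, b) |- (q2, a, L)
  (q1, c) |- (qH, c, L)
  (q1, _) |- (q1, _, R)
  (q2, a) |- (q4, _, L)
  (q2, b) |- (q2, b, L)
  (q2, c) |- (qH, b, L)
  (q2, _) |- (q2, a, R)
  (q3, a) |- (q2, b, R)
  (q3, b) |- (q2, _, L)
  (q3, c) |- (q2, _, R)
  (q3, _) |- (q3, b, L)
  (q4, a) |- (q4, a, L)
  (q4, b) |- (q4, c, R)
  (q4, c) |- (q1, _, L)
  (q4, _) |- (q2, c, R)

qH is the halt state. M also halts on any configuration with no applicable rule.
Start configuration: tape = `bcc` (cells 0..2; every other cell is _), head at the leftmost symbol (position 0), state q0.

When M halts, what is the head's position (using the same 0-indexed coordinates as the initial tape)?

state=q0 head=0 tape=___[b]cc   (q0,b)→(q1,a,L)
state=q1 head=-1 tape=__[_]acc   (q1,_)→(q1,_,R)
state=q1 head=0 tape=___[a]cc   (q1,a)→(q1,b,L)
state=q1 head=-1 tape=__[_]bcc   (q1,_)→(q1,_,R)
state=q1 head=0 tape=___[b]cc   (q1,b)→(q2,a,L)
state=q2 head=-1 tape=__[_]acc   (q2,_)→(q2,a,R)
state=q2 head=0 tape=__a[a]cc   (q2,a)→(q4,_,L)
state=q4 head=-1 tape=__[a]_cc   (q4,a)→(q4,a,L)
state=q4 head=-2 tape=_[_]a_cc   (q4,_)→(q2,c,R)
state=q2 head=-1 tape=_c[a]_cc   (q2,a)→(q4,_,L)
state=q4 head=-2 tape=_[c]__cc   (q4,c)→(q1,_,L)
state=q1 head=-3 tape=[_]___cc   (q1,_)→(q1,_,R)
state=q1 head=-2 tape=_[_]__cc   (q1,_)→(q1,_,R)
state=q1 head=-1 tape=__[_]_cc   (q1,_)→(q1,_,R)
state=q1 head=0 tape=___[_]cc   (q1,_)→(q1,_,R)
state=q1 head=1 tape=____[c]c   (q1,c)→(qH,c,L)
state=qH head=0 tape=___[_]cc
At halt the head is at cell 0.

0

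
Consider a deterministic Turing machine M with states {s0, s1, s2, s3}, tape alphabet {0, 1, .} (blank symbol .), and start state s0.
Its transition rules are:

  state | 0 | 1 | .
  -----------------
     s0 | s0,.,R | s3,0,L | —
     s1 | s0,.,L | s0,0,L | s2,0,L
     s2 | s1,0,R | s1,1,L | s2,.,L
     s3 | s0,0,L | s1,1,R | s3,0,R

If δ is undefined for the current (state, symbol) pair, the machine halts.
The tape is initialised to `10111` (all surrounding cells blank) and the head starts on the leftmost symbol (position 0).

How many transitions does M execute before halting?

state=s0 head=0 tape=.[1]0111.   (s0,1)→(s3,0,L)
state=s3 head=-1 tape=[.]00111.   (s3,.)→(s3,0,R)
state=s3 head=0 tape=0[0]0111.   (s3,0)→(s0,0,L)
state=s0 head=-1 tape=[0]00111.   (s0,0)→(s0,.,R)
state=s0 head=0 tape=.[0]0111.   (s0,0)→(s0,.,R)
state=s0 head=1 tape=..[0]111.   (s0,0)→(s0,.,R)
state=s0 head=2 tape=...[1]11.   (s0,1)→(s3,0,L)
state=s3 head=1 tape=..[.]011.   (s3,.)→(s3,0,R)
state=s3 head=2 tape=..0[0]11.   (s3,0)→(s0,0,L)
state=s0 head=1 tape=..[0]011.   (s0,0)→(s0,.,R)
state=s0 head=2 tape=...[0]11.   (s0,0)→(s0,.,R)
state=s0 head=3 tape=....[1]1.   (s0,1)→(s3,0,L)
state=s3 head=2 tape=...[.]01.   (s3,.)→(s3,0,R)
state=s3 head=3 tape=...0[0]1.   (s3,0)→(s0,0,L)
state=s0 head=2 tape=...[0]01.   (s0,0)→(s0,.,R)
state=s0 head=3 tape=....[0]1.   (s0,0)→(s0,.,R)
state=s0 head=4 tape=.....[1].   (s0,1)→(s3,0,L)
state=s3 head=3 tape=....[.]0.   (s3,.)→(s3,0,R)
state=s3 head=4 tape=....0[0].   (s3,0)→(s0,0,L)
state=s0 head=3 tape=....[0]0.   (s0,0)→(s0,.,R)
state=s0 head=4 tape=.....[0].   (s0,0)→(s0,.,R)
state=s0 head=5 tape=......[.]
M halts after 21 transitions.

21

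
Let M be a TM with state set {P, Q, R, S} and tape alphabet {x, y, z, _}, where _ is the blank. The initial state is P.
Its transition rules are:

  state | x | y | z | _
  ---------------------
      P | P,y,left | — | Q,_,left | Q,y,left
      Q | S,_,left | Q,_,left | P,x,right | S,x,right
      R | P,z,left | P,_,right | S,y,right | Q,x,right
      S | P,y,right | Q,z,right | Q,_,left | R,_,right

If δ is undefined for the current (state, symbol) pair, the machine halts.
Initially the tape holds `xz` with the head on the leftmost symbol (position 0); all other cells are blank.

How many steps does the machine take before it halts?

14

state=P head=0 tape=___[x]z   (P,x)→(P,y,left)
state=P head=-1 tape=__[_]yz   (P,_)→(Q,y,left)
state=Q head=-2 tape=_[_]yyz   (Q,_)→(S,x,right)
state=S head=-1 tape=_x[y]yz   (S,y)→(Q,z,right)
state=Q head=0 tape=_xz[y]z   (Q,y)→(Q,_,left)
state=Q head=-1 tape=_x[z]_z   (Q,z)→(P,x,right)
state=P head=0 tape=_xx[_]z   (P,_)→(Q,y,left)
state=Q head=-1 tape=_x[x]yz   (Q,x)→(S,_,left)
state=S head=-2 tape=_[x]_yz   (S,x)→(P,y,right)
state=P head=-1 tape=_y[_]yz   (P,_)→(Q,y,left)
state=Q head=-2 tape=_[y]yyz   (Q,y)→(Q,_,left)
state=Q head=-3 tape=[_]_yyz   (Q,_)→(S,x,right)
state=S head=-2 tape=x[_]yyz   (S,_)→(R,_,right)
state=R head=-1 tape=x_[y]yz   (R,y)→(P,_,right)
state=P head=0 tape=x__[y]z
M halts after 14 transitions.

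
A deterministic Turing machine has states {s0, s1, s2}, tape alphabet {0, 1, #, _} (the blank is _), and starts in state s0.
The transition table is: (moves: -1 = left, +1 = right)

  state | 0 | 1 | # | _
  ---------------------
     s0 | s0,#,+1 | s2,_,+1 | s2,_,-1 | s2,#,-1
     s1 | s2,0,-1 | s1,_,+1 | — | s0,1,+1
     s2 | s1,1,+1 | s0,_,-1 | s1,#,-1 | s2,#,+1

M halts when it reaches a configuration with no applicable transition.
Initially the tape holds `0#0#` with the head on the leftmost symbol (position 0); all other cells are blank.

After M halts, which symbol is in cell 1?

state=s0 head=0 tape=___[0]#0#   (s0,0)→(s0,#,+1)
state=s0 head=1 tape=___#[#]0#   (s0,#)→(s2,_,-1)
state=s2 head=0 tape=___[#]_0#   (s2,#)→(s1,#,-1)
state=s1 head=-1 tape=__[_]#_0#   (s1,_)→(s0,1,+1)
state=s0 head=0 tape=__1[#]_0#   (s0,#)→(s2,_,-1)
state=s2 head=-1 tape=__[1]__0#   (s2,1)→(s0,_,-1)
state=s0 head=-2 tape=_[_]___0#   (s0,_)→(s2,#,-1)
state=s2 head=-3 tape=[_]#___0#   (s2,_)→(s2,#,+1)
state=s2 head=-2 tape=#[#]___0#   (s2,#)→(s1,#,-1)
state=s1 head=-3 tape=[#]#___0#
Cell 1 holds _ when M halts.

_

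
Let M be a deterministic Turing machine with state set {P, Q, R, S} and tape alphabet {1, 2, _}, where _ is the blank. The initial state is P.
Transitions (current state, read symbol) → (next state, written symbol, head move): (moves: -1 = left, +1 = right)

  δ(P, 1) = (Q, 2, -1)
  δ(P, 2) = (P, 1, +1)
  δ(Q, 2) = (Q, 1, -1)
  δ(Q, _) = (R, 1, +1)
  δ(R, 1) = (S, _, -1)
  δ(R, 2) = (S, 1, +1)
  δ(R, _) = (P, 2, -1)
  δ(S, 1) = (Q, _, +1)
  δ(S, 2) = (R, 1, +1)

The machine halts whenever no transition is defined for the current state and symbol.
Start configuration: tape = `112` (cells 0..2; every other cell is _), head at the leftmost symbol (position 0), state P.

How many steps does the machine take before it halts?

state=P head=0 tape=_[1]12__   (P,1)→(Q,2,-1)
state=Q head=-1 tape=[_]212__   (Q,_)→(R,1,+1)
state=R head=0 tape=1[2]12__   (R,2)→(S,1,+1)
state=S head=1 tape=11[1]2__   (S,1)→(Q,_,+1)
state=Q head=2 tape=11_[2]__   (Q,2)→(Q,1,-1)
state=Q head=1 tape=11[_]1__   (Q,_)→(R,1,+1)
state=R head=2 tape=111[1]__   (R,1)→(S,_,-1)
state=S head=1 tape=11[1]___   (S,1)→(Q,_,+1)
state=Q head=2 tape=11_[_]__   (Q,_)→(R,1,+1)
state=R head=3 tape=11_1[_]_   (R,_)→(P,2,-1)
state=P head=2 tape=11_[1]2_   (P,1)→(Q,2,-1)
state=Q head=1 tape=11[_]22_   (Q,_)→(R,1,+1)
state=R head=2 tape=111[2]2_   (R,2)→(S,1,+1)
state=S head=3 tape=1111[2]_   (S,2)→(R,1,+1)
state=R head=4 tape=11111[_]   (R,_)→(P,2,-1)
state=P head=3 tape=1111[1]2   (P,1)→(Q,2,-1)
state=Q head=2 tape=111[1]22
M halts after 16 transitions.

16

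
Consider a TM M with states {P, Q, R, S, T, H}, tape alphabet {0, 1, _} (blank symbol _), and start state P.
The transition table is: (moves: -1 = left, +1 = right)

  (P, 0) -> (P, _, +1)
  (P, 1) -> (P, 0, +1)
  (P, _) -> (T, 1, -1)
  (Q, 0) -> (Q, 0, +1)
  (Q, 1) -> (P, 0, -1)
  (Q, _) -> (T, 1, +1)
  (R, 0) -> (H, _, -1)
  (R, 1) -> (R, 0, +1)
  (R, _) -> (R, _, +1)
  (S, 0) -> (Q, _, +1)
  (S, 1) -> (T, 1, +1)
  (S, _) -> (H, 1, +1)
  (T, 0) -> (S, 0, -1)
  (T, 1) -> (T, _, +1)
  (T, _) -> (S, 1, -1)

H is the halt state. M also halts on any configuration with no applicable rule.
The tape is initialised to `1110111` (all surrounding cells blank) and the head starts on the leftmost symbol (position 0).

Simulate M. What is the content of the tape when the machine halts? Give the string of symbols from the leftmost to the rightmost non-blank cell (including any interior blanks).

state=P head=0 tape=[1]110111__   (P,1)→(P,0,+1)
state=P head=1 tape=0[1]10111__   (P,1)→(P,0,+1)
state=P head=2 tape=00[1]0111__   (P,1)→(P,0,+1)
state=P head=3 tape=000[0]111__   (P,0)→(P,_,+1)
state=P head=4 tape=000_[1]11__   (P,1)→(P,0,+1)
state=P head=5 tape=000_0[1]1__   (P,1)→(P,0,+1)
state=P head=6 tape=000_00[1]__   (P,1)→(P,0,+1)
state=P head=7 tape=000_000[_]_   (P,_)→(T,1,-1)
state=T head=6 tape=000_00[0]1_   (T,0)→(S,0,-1)
state=S head=5 tape=000_0[0]01_   (S,0)→(Q,_,+1)
state=Q head=6 tape=000_0_[0]1_   (Q,0)→(Q,0,+1)
state=Q head=7 tape=000_0_0[1]_   (Q,1)→(P,0,-1)
state=P head=6 tape=000_0_[0]0_   (P,0)→(P,_,+1)
state=P head=7 tape=000_0__[0]_   (P,0)→(P,_,+1)
state=P head=8 tape=000_0___[_]   (P,_)→(T,1,-1)
state=T head=7 tape=000_0__[_]1   (T,_)→(S,1,-1)
state=S head=6 tape=000_0_[_]11   (S,_)→(H,1,+1)
state=H head=7 tape=000_0_1[1]1
The non-blank tape span at halt is 000_0_111.

000_0_111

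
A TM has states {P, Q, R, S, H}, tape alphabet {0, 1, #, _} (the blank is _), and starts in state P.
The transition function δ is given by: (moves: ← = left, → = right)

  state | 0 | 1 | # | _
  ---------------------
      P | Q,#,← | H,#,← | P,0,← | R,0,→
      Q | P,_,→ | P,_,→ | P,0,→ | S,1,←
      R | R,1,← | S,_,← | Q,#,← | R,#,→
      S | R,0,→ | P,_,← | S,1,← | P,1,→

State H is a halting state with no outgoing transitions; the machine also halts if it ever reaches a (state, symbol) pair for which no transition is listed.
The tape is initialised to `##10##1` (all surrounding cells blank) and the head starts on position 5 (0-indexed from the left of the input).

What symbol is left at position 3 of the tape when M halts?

1

state=P head=5 tape=__##10#[#]1   (P,#)→(P,0,←)
state=P head=4 tape=__##10[#]01   (P,#)→(P,0,←)
state=P head=3 tape=__##1[0]001   (P,0)→(Q,#,←)
state=Q head=2 tape=__##[1]#001   (Q,1)→(P,_,→)
state=P head=3 tape=__##_[#]001   (P,#)→(P,0,←)
state=P head=2 tape=__##[_]0001   (P,_)→(R,0,→)
state=R head=3 tape=__##0[0]001   (R,0)→(R,1,←)
state=R head=2 tape=__##[0]1001   (R,0)→(R,1,←)
state=R head=1 tape=__#[#]11001   (R,#)→(Q,#,←)
state=Q head=0 tape=__[#]#11001   (Q,#)→(P,0,→)
state=P head=1 tape=__0[#]11001   (P,#)→(P,0,←)
state=P head=0 tape=__[0]011001   (P,0)→(Q,#,←)
state=Q head=-1 tape=_[_]#011001   (Q,_)→(S,1,←)
state=S head=-2 tape=[_]1#011001   (S,_)→(P,1,→)
state=P head=-1 tape=1[1]#011001   (P,1)→(H,#,←)
state=H head=-2 tape=[1]##011001
Cell 3 holds 1 when M halts.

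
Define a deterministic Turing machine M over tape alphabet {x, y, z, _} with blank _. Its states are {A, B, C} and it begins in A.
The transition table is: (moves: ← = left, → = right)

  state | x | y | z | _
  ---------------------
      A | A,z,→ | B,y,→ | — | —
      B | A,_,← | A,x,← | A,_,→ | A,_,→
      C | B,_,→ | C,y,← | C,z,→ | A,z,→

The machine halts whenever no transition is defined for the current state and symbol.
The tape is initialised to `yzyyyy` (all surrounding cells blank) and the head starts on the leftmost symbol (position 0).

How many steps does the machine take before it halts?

14

state=A head=0 tape=[y]zyyyy_   (A,y)→(B,y,→)
state=B head=1 tape=y[z]yyyy_   (B,z)→(A,_,→)
state=A head=2 tape=y_[y]yyy_   (A,y)→(B,y,→)
state=B head=3 tape=y_y[y]yy_   (B,y)→(A,x,←)
state=A head=2 tape=y_[y]xyy_   (A,y)→(B,y,→)
state=B head=3 tape=y_y[x]yy_   (B,x)→(A,_,←)
state=A head=2 tape=y_[y]_yy_   (A,y)→(B,y,→)
state=B head=3 tape=y_y[_]yy_   (B,_)→(A,_,→)
state=A head=4 tape=y_y_[y]y_   (A,y)→(B,y,→)
state=B head=5 tape=y_y_y[y]_   (B,y)→(A,x,←)
state=A head=4 tape=y_y_[y]x_   (A,y)→(B,y,→)
state=B head=5 tape=y_y_y[x]_   (B,x)→(A,_,←)
state=A head=4 tape=y_y_[y]__   (A,y)→(B,y,→)
state=B head=5 tape=y_y_y[_]_   (B,_)→(A,_,→)
state=A head=6 tape=y_y_y_[_]
M halts after 14 transitions.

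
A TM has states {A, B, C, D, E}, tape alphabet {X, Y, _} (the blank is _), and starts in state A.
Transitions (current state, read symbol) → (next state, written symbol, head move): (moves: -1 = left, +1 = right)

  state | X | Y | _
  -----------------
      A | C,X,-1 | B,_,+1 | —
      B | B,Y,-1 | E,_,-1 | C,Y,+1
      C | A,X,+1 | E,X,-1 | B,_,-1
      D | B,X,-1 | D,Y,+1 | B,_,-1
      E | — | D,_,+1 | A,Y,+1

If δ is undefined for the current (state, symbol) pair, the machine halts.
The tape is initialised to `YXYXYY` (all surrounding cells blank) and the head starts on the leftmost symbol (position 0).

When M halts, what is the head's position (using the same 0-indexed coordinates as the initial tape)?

A | [Y]XYXYY   read Y → write _, move +1, go to B
B | _[X]YXYY   read X → write Y, move -1, go to B
B | [_]YYXYY   read _ → write Y, move +1, go to C
C | Y[Y]YXYY   read Y → write X, move -1, go to E
E | [Y]XYXYY   read Y → write _, move +1, go to D
D | _[X]YXYY   read X → write X, move -1, go to B
B | [_]XYXYY   read _ → write Y, move +1, go to C
C | Y[X]YXYY   read X → write X, move +1, go to A
A | YX[Y]XYY   read Y → write _, move +1, go to B
B | YX_[X]YY   read X → write Y, move -1, go to B
B | YX[_]YYY   read _ → write Y, move +1, go to C
C | YXY[Y]YY   read Y → write X, move -1, go to E
E | YX[Y]XYY   read Y → write _, move +1, go to D
D | YX_[X]YY   read X → write X, move -1, go to B
B | YX[_]XYY   read _ → write Y, move +1, go to C
C | YXY[X]YY   read X → write X, move +1, go to A
A | YXYX[Y]Y   read Y → write _, move +1, go to B
B | YXYX_[Y]   read Y → write _, move -1, go to E
E | YXYX[_]_   read _ → write Y, move +1, go to A
A | YXYXY[_]
At halt the head is at cell 5.

5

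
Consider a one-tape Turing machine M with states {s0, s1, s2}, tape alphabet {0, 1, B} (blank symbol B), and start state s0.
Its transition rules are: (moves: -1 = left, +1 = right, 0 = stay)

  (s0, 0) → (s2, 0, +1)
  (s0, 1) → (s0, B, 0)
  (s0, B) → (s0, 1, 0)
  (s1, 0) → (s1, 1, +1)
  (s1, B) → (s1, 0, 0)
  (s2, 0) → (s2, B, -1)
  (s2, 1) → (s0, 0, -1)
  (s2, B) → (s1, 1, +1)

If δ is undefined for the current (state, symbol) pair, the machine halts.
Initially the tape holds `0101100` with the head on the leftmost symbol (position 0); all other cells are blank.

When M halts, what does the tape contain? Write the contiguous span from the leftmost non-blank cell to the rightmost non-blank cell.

s0 | B[0]101100   read 0 → write 0, move +1, go to s2
s2 | B0[1]01100   read 1 → write 0, move -1, go to s0
s0 | B[0]001100   read 0 → write 0, move +1, go to s2
s2 | B0[0]01100   read 0 → write B, move -1, go to s2
s2 | B[0]B01100   read 0 → write B, move -1, go to s2
s2 | [B]BB01100   read B → write 1, move +1, go to s1
s1 | 1[B]B01100   read B → write 0, move 0, go to s1
s1 | 1[0]B01100   read 0 → write 1, move +1, go to s1
s1 | 11[B]01100   read B → write 0, move 0, go to s1
s1 | 11[0]01100   read 0 → write 1, move +1, go to s1
s1 | 111[0]1100   read 0 → write 1, move +1, go to s1
s1 | 1111[1]100
The non-blank tape span at halt is 11111100.

11111100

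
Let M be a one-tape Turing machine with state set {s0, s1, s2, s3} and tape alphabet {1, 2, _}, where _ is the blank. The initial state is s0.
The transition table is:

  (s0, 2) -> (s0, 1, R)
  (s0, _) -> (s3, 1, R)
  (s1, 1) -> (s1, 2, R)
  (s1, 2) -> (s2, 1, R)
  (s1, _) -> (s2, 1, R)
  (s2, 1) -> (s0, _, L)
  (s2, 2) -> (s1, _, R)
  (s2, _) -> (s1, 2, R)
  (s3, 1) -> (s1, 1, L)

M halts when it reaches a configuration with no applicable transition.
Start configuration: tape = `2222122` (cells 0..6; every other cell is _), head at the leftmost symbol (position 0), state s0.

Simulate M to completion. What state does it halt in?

state=s0 head=0 tape=[2]222122   (s0,2)→(s0,1,R)
state=s0 head=1 tape=1[2]22122   (s0,2)→(s0,1,R)
state=s0 head=2 tape=11[2]2122   (s0,2)→(s0,1,R)
state=s0 head=3 tape=111[2]122   (s0,2)→(s0,1,R)
state=s0 head=4 tape=1111[1]22
No transition is defined for (s0, 1); M halts in state s0.

s0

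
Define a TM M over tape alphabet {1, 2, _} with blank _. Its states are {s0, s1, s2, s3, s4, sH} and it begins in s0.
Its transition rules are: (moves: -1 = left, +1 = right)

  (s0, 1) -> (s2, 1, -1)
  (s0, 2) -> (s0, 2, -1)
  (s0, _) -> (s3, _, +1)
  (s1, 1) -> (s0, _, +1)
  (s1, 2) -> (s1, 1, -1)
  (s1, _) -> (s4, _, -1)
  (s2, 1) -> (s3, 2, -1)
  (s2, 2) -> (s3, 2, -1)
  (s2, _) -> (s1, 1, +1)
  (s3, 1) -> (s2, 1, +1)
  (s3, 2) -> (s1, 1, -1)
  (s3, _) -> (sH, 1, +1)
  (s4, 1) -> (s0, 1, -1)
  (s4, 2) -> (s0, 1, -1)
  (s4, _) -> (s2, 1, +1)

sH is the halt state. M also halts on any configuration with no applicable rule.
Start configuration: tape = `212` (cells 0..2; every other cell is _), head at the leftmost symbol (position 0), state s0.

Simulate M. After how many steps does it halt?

state=s0 head=0 tape=___[2]12   (s0,2)→(s0,2,-1)
state=s0 head=-1 tape=__[_]212   (s0,_)→(s3,_,+1)
state=s3 head=0 tape=___[2]12   (s3,2)→(s1,1,-1)
state=s1 head=-1 tape=__[_]112   (s1,_)→(s4,_,-1)
state=s4 head=-2 tape=_[_]_112   (s4,_)→(s2,1,+1)
state=s2 head=-1 tape=_1[_]112   (s2,_)→(s1,1,+1)
state=s1 head=0 tape=_11[1]12   (s1,1)→(s0,_,+1)
state=s0 head=1 tape=_11_[1]2   (s0,1)→(s2,1,-1)
state=s2 head=0 tape=_11[_]12   (s2,_)→(s1,1,+1)
state=s1 head=1 tape=_111[1]2   (s1,1)→(s0,_,+1)
state=s0 head=2 tape=_111_[2]   (s0,2)→(s0,2,-1)
state=s0 head=1 tape=_111[_]2   (s0,_)→(s3,_,+1)
state=s3 head=2 tape=_111_[2]   (s3,2)→(s1,1,-1)
state=s1 head=1 tape=_111[_]1   (s1,_)→(s4,_,-1)
state=s4 head=0 tape=_11[1]_1   (s4,1)→(s0,1,-1)
state=s0 head=-1 tape=_1[1]1_1   (s0,1)→(s2,1,-1)
state=s2 head=-2 tape=_[1]11_1   (s2,1)→(s3,2,-1)
state=s3 head=-3 tape=[_]211_1   (s3,_)→(sH,1,+1)
state=sH head=-2 tape=1[2]11_1
M halts after 18 transitions.

18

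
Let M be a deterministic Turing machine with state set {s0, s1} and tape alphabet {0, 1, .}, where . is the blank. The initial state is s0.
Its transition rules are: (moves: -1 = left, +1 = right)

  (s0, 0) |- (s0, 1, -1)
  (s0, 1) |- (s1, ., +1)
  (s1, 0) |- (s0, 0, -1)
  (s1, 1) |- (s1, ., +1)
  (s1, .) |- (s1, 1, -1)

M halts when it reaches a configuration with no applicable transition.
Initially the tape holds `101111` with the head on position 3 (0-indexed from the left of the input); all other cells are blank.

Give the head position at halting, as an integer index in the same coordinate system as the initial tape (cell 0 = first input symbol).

0

s0 | 101[1]11..   read 1 → write ., move +1, go to s1
s1 | 101.[1]1..   read 1 → write ., move +1, go to s1
s1 | 101..[1]..   read 1 → write ., move +1, go to s1
s1 | 101...[.].   read . → write 1, move -1, go to s1
s1 | 101..[.]1.   read . → write 1, move -1, go to s1
s1 | 101.[.]11.   read . → write 1, move -1, go to s1
s1 | 101[.]111.   read . → write 1, move -1, go to s1
s1 | 10[1]1111.   read 1 → write ., move +1, go to s1
s1 | 10.[1]111.   read 1 → write ., move +1, go to s1
s1 | 10..[1]11.   read 1 → write ., move +1, go to s1
s1 | 10...[1]1.   read 1 → write ., move +1, go to s1
s1 | 10....[1].   read 1 → write ., move +1, go to s1
s1 | 10.....[.]   read . → write 1, move -1, go to s1
s1 | 10....[.]1   read . → write 1, move -1, go to s1
s1 | 10...[.]11   read . → write 1, move -1, go to s1
s1 | 10..[.]111   read . → write 1, move -1, go to s1
s1 | 10.[.]1111   read . → write 1, move -1, go to s1
s1 | 10[.]11111   read . → write 1, move -1, go to s1
s1 | 1[0]111111   read 0 → write 0, move -1, go to s0
s0 | [1]0111111   read 1 → write ., move +1, go to s1
s1 | .[0]111111   read 0 → write 0, move -1, go to s0
s0 | [.]0111111
At halt the head is at cell 0.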